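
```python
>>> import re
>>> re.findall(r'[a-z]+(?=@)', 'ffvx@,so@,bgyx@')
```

['ffvx', 'so', 'bgyx']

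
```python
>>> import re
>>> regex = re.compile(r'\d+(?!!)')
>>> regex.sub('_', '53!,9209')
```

'_3!,_'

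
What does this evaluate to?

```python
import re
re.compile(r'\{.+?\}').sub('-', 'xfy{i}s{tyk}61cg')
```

'xfy-s-61cg'

The `?` after the quantifier makes it lazy — it takes as little as possible before letting the rest of the pattern try.
Matches: at [3:6] → '{i}'; at [7:12] → '{tyk}'.
`sub` substitutes '-' at each match site.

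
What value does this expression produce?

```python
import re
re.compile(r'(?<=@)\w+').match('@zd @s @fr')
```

None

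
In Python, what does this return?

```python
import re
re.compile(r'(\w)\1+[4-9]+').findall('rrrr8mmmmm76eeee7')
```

['r', 'm', 'e']

A backreference is literal: `\1` must see the identical characters the first group matched.
Matches: at [0:5] match 'rrrr8', group 1 = 'r'; at [5:12] match 'mmmmm76', group 1 = 'm'; at [12:17] match 'eeee7', group 1 = 'e'.
One capturing group, so `findall` returns just the captured substring from each match — 3 in all.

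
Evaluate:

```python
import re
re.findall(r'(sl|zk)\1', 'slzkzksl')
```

A backreference is literal: `\1` must see the identical characters the first group matched.
Walking the string: at [2:6] match 'zkzk', group 1 = 'zk'.
`findall` collects group 1 from the one match (1 total).

['zk']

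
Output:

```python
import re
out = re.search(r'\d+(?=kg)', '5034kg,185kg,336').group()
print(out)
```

Lookahead/lookbehind check context without consuming it, so the matched span excludes the asserted characters.
`re.search` tries every starting position until one works.
The match spans [0:4] → '5034'.

5034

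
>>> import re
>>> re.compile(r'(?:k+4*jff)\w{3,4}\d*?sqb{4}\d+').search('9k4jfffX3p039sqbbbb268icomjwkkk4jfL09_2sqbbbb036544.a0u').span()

This matches one or more of the literal 'k', then zero or more of a literal '4', then the literal 'jff' (non-capturing group); then 3 to 4 of a word character, then zero or more of a digit (lazy), then the literal 'sq'; then exactly 4 of a literal 'b', then one or more of a digit.
`re.search` scans for the first position where the pattern succeeds.
The match spans [1:22] → 'k4jfffX3p039sqbbbb268'.

(1, 22)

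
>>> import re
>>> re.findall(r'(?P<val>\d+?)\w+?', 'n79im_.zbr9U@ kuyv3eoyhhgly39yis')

['7', '9', '3', '3']

Pattern: one or more of a digit (lazy) (captured as 'val'); then one or more of a word character (lazy).
A `+?`/`*?`/`{m,n}?` starts at its minimum and grows only as far as needed for what follows to match.
Walking the string: at [1:3] match '79', group 1 = '7'; at [10:12] match '9U', group 1 = '9'; at [18:20] match '3e', group 1 = '3'; at [27:29] match '39', group 1 = '3'.
One capturing group, so `findall` returns just the captured substring from each match — 4 in all.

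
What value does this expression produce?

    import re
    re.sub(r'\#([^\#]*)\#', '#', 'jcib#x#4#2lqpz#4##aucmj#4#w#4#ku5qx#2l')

'jcib#4#4#aucmj#w#ku5qx#2l'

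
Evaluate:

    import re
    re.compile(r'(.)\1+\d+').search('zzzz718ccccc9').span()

(0, 7)

`\1` has to match the exact text group 1 already captured.
The match spans [0:7] → 'zzzz718'.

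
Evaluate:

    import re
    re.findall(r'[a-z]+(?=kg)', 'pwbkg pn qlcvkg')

['pwb', 'qlcv']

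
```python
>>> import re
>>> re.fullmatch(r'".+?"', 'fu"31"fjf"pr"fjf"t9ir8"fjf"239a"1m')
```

`re.fullmatch` requires the pattern to consume the entire string.
Here the pattern can't cover the whole string, so the call returns None.

None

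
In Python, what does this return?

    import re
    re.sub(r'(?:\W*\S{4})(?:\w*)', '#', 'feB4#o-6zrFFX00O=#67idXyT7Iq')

The pattern matches zero or more of a non-word character, then exactly 4 of a non-whitespace character (non-capturing group); then zero or more of a word character (non-capturing group).
Matches: at [0:4] → 'feB4'; at [4:16] → '#o-6zrFFX00O'; at [16:28] → '=#67idXyT7Iq'.
`sub` substitutes '#' at each match site.

'###'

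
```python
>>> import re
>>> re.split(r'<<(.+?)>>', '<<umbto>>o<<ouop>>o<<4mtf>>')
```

['', 'umbto', 'o', 'ouop', 'o', '4mtf', '']

Matches to split on: at [0:9] → '<<umbto>>'; at [10:18] → '<<ouop>>'; at [19:27] → '<<4mtf>>'.
With a capturing group present, the delimiter's captured portion is kept in the result list.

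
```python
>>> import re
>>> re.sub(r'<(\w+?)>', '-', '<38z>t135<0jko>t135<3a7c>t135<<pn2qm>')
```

'-t135-t135-t135<-'

Every occurrence is swapped for '-'.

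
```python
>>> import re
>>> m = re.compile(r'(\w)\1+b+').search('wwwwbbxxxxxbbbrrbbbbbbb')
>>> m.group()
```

The backreference `\1` re-matches whatever the first group consumed, character for character.
The match spans [0:6] → 'wwwwbb'.

'wwwwbb'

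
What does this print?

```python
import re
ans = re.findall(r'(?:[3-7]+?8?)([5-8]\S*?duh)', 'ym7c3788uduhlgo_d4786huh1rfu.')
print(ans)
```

['788uduh']

Lazy quantifiers expand one character at a time until the remainder of the pattern can match.
With a single group, `findall` returns only what that group captured — 1 item.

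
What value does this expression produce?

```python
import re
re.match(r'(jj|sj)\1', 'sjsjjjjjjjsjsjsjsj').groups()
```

('sj',)

The backreference `\1` re-matches whatever the first group consumed, character for character.
`match` is anchored at position 0; if the pattern doesn't fit there, it returns None.
The match spans [0:4] → 'sjsj'.
Captured: group 1 = 'sj'.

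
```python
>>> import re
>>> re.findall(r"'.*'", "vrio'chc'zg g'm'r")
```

With no groups in the pattern, `findall` gives back each whole match — 1 here.

["'chc'zg g'm'"]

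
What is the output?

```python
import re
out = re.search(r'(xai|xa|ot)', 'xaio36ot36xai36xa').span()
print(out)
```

(0, 3)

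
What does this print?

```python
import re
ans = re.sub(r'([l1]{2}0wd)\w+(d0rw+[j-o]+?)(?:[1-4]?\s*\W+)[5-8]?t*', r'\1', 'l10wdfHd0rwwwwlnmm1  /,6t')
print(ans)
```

This matches exactly 2 of one of [l1], then the literal '0wd' (captured); then one or more of a word character; then the literal 'd0r', then one or more of a literal 'w', then one or more of a character in [j-o] (lazy) (captured); then optionally a character in [1-4], then zero or more of whitespace, then one or more of a non-word character (non-capturing group); then optionally a character in [5-8], then zero or more of the literal 't'.
Each match is replaced using the text its own group 1 captured.

l10wd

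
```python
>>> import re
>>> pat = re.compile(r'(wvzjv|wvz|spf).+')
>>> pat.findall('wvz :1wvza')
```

['wvz']

Matches: at [0:10] match 'wvz :1wvza', group 1 = 'wvz'.
Because there's exactly one group, `findall` drops the full match and keeps group 1 from the one hit.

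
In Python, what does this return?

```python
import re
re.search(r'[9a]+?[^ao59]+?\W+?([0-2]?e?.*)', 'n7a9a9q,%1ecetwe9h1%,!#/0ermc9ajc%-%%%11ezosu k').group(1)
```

'%1ecetwe9h1%,!#/0ermc9ajc%-%%%11ezosu k'

Pattern: one or more of one of [9a] (lazy), then one or more of any character except [ao59] (lazy), then one or more of a non-word character (lazy); then optionally a character in [0-2], then optionally a literal 'e', then zero or more of any character (captured).
`search` walks the string left to right and returns the first match it finds.
The match spans [2:47] → 'a9a9q,%1ecetwe9h1%,!#/0ermc9ajc%-%%%11ezosu k'.
Captured: group 1 = '%1ecetwe9h1%,!#/0ermc9ajc%-%%%11ezosu k'.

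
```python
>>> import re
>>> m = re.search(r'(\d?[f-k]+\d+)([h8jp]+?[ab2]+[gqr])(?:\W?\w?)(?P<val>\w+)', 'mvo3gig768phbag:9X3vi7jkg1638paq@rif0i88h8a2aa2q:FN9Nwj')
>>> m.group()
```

'3gig768phbag:9X3vi7jkg1638paq'

The pattern matches optionally a digit, then one or more of a character in [f-k], then one or more of a digit (captured); then one or more of one of [h8jp] (lazy), then one or more of one of [ab2], then one of [gqr] (captured); then optionally a non-word character, then optionally a word character (non-capturing group); then one or more of a word character (captured as 'val').
`re.search` tries every starting position until one works.
The match spans [3:32] → '3gig768phbag:9X3vi7jkg1638paq'.
Captured: group 1 = '3gig768', group 2 = 'phbag', group 3 = 'X3vi7jkg1638paq'.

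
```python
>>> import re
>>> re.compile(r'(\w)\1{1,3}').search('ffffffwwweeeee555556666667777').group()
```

'ffff'

The backreference `\1` re-matches whatever the first group consumed, character for character.
`re.search` tries every starting position until one works.
The match spans [0:4] → 'ffff'.
Captured: group 1 = 'f'.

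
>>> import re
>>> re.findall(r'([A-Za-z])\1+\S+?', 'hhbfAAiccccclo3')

['h', 'A', 'c']

After group 1 captures some text, `\1` only succeeds where that same text appears again.
Scanning left to right: at [0:3] match 'hhb', group 1 = 'h'; at [4:7] match 'AAi', group 1 = 'A'; at [7:13] match 'cccccl', group 1 = 'c'.
Because there's exactly one group, `findall` drops the full match and keeps group 1 from each hit.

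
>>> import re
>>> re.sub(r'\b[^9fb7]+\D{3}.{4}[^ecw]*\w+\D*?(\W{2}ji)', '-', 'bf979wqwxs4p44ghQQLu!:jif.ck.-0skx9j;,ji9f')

'bf979wqwxs4p44ghQQLu-9f'

Pattern: a word boundary (`\b`, zero-width); then one or more of any character except [9fb7]; then exactly 3 of a non-digit, then exactly 4 of any character, then zero or more of any character except [ecw]; then one or more of a word character, then zero or more of a non-digit (lazy); then exactly 2 of a non-word character, then the literal 'ji' (captured).
`sub` substitutes '-' at each match site.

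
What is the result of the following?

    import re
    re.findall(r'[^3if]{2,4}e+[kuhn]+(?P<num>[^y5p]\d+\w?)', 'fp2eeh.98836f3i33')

['.98836f']

Pattern: 2 to 4 of any character except [3if], then one or more of the literal 'e'; then one or more of one of [kuhn]; then any character except [y5p], then one or more of a digit, then optionally a word character (captured as 'num').
Walking the string: at [1:13] match 'p2eeh.98836f', group 1 = '.98836f'.
Because there's exactly one group, `findall` drops the full match and keeps group 1 from the one hit.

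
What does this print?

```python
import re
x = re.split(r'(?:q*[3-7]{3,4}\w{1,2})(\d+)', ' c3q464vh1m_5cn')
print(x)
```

[' c3', '1', 'm_5cn']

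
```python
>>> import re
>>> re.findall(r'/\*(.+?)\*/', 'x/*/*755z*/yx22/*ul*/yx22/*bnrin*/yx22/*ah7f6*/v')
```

['/*755z', 'ul', 'bnrin', 'ah7f6']

The `?` after the quantifier makes it lazy — it takes as little as possible before letting the rest of the pattern try.
Walking the string: at [1:11] match '/*/*755z*/', group 1 = '/*755z'; at [15:21] match '/*ul*/', group 1 = 'ul'; at [25:34] match '/*bnrin*/', group 1 = 'bnrin'; at [38:47] match '/*ah7f6*/', group 1 = 'ah7f6'.
One capturing group, so `findall` returns just the captured substring from each match — 4 in all.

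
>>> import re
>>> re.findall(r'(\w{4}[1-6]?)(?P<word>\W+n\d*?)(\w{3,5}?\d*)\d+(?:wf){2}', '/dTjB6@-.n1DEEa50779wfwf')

The pattern matches exactly 4 of a word character, then optionally a character in [1-6] (captured); then one or more of a non-word character, then the literal 'n', then zero or more of a digit (lazy) (captured as 'word'); then 3 to 5 of a word character (lazy), then zero or more of a digit (captured); then one or more of a digit, then the literal 'wf' repeated 2 times.
Lazy quantifiers expand one character at a time until the remainder of the pattern can match.
Scanning left to right: at [1:24] match 'dTjB6@-.n1DEEa50779wfwf', groups = ('dTjB6', '@-.n', '1DEEa5077').
With 3 capturing groups, `findall` returns a 3-tuple per match.

[('dTjB6', '@-.n', '1DEEa5077')]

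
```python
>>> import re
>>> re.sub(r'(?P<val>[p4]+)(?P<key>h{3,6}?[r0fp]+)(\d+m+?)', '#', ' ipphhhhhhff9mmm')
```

' i#mm'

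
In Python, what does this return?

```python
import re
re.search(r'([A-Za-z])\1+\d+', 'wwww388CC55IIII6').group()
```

'wwww388'

After group 1 captures some text, `\1` only succeeds where that same text appears again.
`re.search` tries every starting position until one works.
The match spans [0:7] → 'wwww388'.
Captured: group 1 = 'w'.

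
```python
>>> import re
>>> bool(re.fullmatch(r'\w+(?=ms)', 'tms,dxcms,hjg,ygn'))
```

The positive lookaround only admits positions where the adjacent text matches; those characters stay outside the span.
`re.fullmatch` requires the pattern to consume the entire string.
Here there's no way to consume every character, so the call returns None, and `bool(None)` is False.

False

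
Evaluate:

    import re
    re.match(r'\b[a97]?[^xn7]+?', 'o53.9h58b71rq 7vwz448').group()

'o'

This matches a word boundary (`\b`, zero-width); then optionally one of [a97]; then one or more of any character except [xn7] (lazy).
The `?` after the quantifier makes it lazy — it takes as little as possible before letting the rest of the pattern try.
`re.match` only tries the pattern at the start of the string.
The match spans [0:1] → 'o'.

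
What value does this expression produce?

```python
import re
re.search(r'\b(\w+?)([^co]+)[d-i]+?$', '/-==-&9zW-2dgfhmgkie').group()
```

The pattern matches a word boundary (`\b`, zero-width); then one or more of a word character (lazy) (captured); then one or more of any character except [co] (captured); then one or more of a character in [d-i] (lazy); then anchored at the end.
`search` walks the string left to right and returns the first match it finds.
The match spans [6:20] → '9zW-2dgfhmgkie'.
Captured: group 1 = '9', group 2 = 'zW-2dgfhmgki'.

'9zW-2dgfhmgkie'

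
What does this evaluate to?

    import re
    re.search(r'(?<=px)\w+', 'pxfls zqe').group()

The lookaround is zero-width — it requires the adjacent text to match without consuming it, so the asserted text isn't part of the match.
Unlike `match`, `search` isn't anchored — it looks for the pattern anywhere in the string.
The match spans [2:5] → 'fls'.

'fls'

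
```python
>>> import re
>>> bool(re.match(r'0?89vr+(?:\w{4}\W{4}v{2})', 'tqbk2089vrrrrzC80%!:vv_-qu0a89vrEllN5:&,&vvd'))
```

`re.match` won't scan ahead — the pattern has to work from the very first character.
Here the pattern fails at index 0, so the call returns None, and `bool(None)` is False.

False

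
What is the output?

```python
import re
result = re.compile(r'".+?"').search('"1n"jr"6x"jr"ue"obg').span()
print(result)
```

(0, 4)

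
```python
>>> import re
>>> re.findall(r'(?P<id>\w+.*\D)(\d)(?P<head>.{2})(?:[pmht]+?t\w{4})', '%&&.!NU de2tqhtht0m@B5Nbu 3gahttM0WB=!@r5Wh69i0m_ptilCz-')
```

[('NU de2tqhtht0m@B5Nbu 3gahttM0WB=!@r5Wh69i', '0', 'm_')]

With 3 capturing groups, `findall` returns a 3-tuple per match.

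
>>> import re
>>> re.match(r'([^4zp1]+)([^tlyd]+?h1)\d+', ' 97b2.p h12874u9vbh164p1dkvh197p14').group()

' 97b2.p h12874'

`re.match` won't scan ahead — the pattern has to work from the very first character.
The match spans [0:14] → ' 97b2.p h12874'.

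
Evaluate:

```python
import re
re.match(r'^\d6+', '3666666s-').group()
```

'3666666'

This matches anchored at the start of the string; then a digit; then one or more of a literal '6'.
`re.match` only tries the pattern at the start of the string.
The match spans [0:7] → '3666666'.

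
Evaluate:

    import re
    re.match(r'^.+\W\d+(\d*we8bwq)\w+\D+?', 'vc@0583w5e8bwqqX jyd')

Pattern: anchored at the start of the string; then one or more of any character, then a non-word character, then one or more of a digit; then zero or more of a digit, then the literal 'we8', then the literal 'bwq' (captured); then one or more of a word character, then one or more of a non-digit (lazy).
With `match`, the pattern is implicitly anchored at the beginning.
Here the string doesn't start with a match, so the call returns None.

None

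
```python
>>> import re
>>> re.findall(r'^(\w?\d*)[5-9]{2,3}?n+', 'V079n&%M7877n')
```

`findall` collects group 1 from the one match (1 total).

['V0']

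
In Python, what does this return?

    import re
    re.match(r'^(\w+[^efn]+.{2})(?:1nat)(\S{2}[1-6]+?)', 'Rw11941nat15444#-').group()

'Rw11941nat154'

Pattern: anchored at the start of the string; then one or more of a word character, then one or more of any character except [efn], then exactly 2 of any character (captured); then the literal '1', then the literal 'nat' (non-capturing group); then exactly 2 of a non-whitespace character, then one or more of a character in [1-6] (lazy) (captured).
Because the quantifier is non-greedy, it stops expanding at the earliest point where the rest of the pattern can succeed.
With `match`, the pattern is implicitly anchored at the beginning.
The match spans [0:13] → 'Rw11941nat154'.
Captured: group 1 = 'Rw1194', group 2 = '154'.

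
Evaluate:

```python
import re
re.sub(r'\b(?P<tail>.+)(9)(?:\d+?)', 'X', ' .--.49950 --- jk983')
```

This matches a word boundary (`\b`, zero-width); then one or more of any character (captured as 'tail'); then a literal '9' (captured); then one or more of a digit (lazy) (non-capturing group).
With the lazy modifier that quantifier settles for the fewest repetitions that let the rest of the pattern succeed (the atoms after it are unaffected and can still be greedy).
Matches: at [5:19] → '49950 --- jk98'.
Every occurrence is swapped for 'X'.

' .--.X3'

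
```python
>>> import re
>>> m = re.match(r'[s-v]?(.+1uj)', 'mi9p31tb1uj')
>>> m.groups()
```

The match spans [0:11] → 'mi9p31tb1uj'.
Captured: group 1 = 'mi9p31tb1uj'.

('mi9p31tb1uj',)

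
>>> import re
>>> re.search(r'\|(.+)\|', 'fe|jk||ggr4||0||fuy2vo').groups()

('jk||ggr4||0|',)

`re.search` scans for the first position where the pattern succeeds.
The match spans [2:16] → '|jk||ggr4||0||'.
Captured: group 1 = 'jk||ggr4||0|'.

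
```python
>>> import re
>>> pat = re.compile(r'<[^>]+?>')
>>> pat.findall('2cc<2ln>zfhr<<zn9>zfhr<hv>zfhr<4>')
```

With no groups in the pattern, `findall` gives back each whole match — 4 here.

['<2ln>', '<<zn9>', '<hv>', '<4>']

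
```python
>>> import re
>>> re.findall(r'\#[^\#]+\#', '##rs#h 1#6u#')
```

['#rs#', '#6u#']

Scanning left to right: at [1:5] → '#rs#'; at [8:12] → '#6u#'.
With no groups in the pattern, `findall` gives back each whole match — 2 here.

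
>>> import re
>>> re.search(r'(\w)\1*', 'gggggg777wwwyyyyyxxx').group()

The backreference `\1` re-matches whatever the first group consumed, character for character.
The match spans [0:6] → 'gggggg'.

'gggggg'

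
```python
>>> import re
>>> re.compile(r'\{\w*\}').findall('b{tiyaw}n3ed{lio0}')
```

['{tiyaw}', '{lio0}']

Matches: at [1:8] → '{tiyaw}'; at [12:18] → '{lio0}'.
Since nothing is captured, `findall` lists the 2 matched substrings directly.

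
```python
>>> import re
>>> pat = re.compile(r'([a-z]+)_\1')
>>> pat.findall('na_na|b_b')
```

['na', 'b']

After group 1 captures some text, `\1` only succeeds where that same text appears again.
Matches: at [0:5] match 'na_na', group 1 = 'na'; at [6:9] match 'b_b', group 1 = 'b'.
One capturing group, so `findall` returns just the captured substring from each match — 2 in all.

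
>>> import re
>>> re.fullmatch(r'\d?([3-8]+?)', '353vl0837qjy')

None

The pattern matches optionally a digit; then one or more of a character in [3-8] (lazy) (captured).
`re.fullmatch` is like wrapping the pattern in `^…$` (in single-line mode).
Here the string isn't matched end-to-end, so the call returns None.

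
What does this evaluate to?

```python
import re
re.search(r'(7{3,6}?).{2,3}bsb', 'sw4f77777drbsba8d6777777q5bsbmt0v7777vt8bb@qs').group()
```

Pattern: 3 to 6 of a literal '7' (lazy) (captured); then 2 to 3 of any character, then the literal 'bsb'.
`re.search` tries every starting position until one works.
The match spans [4:14] → '77777drbsb'.
Captured: group 1 = '7777'.

'77777drbsb'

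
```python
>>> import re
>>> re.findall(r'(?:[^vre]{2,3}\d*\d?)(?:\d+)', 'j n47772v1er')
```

The pattern matches 2 to 3 of any character except [vre], then zero or more of a digit, then optionally a digit (non-capturing group); then one or more of a digit (non-capturing group).
Scanning left to right: at [0:8] → 'j n47772'.
With no groups in the pattern, `findall` gives back each whole match — 1 here.

['j n47772']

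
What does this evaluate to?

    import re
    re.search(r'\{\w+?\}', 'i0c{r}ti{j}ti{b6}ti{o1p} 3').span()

`search` walks the string left to right and returns the first match it finds.
The match spans [3:6] → '{r}'.

(3, 6)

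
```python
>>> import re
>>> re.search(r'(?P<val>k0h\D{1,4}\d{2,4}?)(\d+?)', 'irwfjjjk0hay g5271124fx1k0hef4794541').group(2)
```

'7'

The match spans [7:17] → 'k0hay g527'.
Captured: group 1 = 'k0hay g52', group 2 = '7'.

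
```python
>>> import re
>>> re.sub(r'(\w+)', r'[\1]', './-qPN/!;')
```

'./-[qPN]/!;'

The pattern matches one or more of a word character (captured).
Matches: at [3:6] → 'qPN'.
Each match is replaced using the text its own group 1 captured.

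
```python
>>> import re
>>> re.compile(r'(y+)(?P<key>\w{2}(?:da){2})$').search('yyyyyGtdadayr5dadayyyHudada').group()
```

This matches one or more of a literal 'y' (captured); then exactly 2 of a word character, then the literal 'da' repeated 2 times (captured as 'key'); then anchored at the end.
`re.search` scans for the first position where the pattern succeeds.
The match spans [18:27] → 'yyyHudada'.
Captured: group 1 = 'yyy', group 2 = 'Hudada'.

'yyyHudada'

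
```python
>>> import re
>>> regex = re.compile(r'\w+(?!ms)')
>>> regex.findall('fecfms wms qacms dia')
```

A negative assertion filters positions out without eating any characters.
Scanning left to right: at [0:6] → 'fecfms'; at [7:10] → 'wms'; at [11:16] → 'qacms'; at [17:20] → 'dia'.
Since nothing is captured, `findall` lists the 4 matched substrings directly.

['fecfms', 'wms', 'qacms', 'dia']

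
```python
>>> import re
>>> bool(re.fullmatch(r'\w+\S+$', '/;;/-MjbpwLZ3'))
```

False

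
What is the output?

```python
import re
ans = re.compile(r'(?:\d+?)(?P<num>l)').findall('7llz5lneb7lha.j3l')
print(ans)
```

['l', 'l', 'l', 'l']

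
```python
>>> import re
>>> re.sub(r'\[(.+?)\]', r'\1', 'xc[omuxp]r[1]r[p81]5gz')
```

'xcomuxpr1rp815gz'

Matches: at [2:9] → '[omuxp]'; at [10:13] → '[1]'; at [14:19] → '[p81]'.
`\1` in the replacement pulls in group 1's text for each match.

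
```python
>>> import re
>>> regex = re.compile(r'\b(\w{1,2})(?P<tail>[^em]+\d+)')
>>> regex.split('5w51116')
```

Because the pattern has a capturing group, `split` also inserts each captured text between the pieces.

['', '5w', '51116', '']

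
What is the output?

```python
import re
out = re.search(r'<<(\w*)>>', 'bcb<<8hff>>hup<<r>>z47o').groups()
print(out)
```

The match spans [3:11] → '<<8hff>>'.
Captured: group 1 = '8hff'.

('8hff',)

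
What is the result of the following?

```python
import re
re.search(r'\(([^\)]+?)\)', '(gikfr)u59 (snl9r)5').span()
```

The match spans [0:7] → '(gikfr)'.

(0, 7)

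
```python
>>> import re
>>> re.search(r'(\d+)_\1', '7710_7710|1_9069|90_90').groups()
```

('7710',)

A backreference is literal: `\1` must see the identical characters the first group matched.
`re.search` tries every starting position until one works.
The match spans [0:9] → '7710_7710'.
Captured: group 1 = '7710'.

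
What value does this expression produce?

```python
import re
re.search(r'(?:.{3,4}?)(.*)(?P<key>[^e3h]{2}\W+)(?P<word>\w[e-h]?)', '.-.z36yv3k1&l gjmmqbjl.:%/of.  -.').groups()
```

('z36yv3k1&l gjmmqbjl.', ':%/', 'of')

Pattern: 3 to 4 of any character (lazy) (non-capturing group); then zero or more of any character (captured); then exactly 2 of any character except [e3h], then one or more of a non-word character (captured as 'key'); then a word character, then optionally a character in [e-h] (captured as 'word').
`re.search` tries every starting position until one works.
The match spans [0:28] → '.-.z36yv3k1&l gjmmqbjl.:%/of'.
Captured: group 1 = 'z36yv3k1&l gjmmqbjl.', group 2 = ':%/', group 3 = 'of'.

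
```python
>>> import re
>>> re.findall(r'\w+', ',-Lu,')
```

['Lu']

Pattern: one or more of a word character.
Scanning left to right: at [2:4] → 'Lu'.
With no groups in the pattern, `findall` gives back each whole match — 1 here.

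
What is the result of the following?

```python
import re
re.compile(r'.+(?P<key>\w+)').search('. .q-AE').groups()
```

The match spans [0:7] → '. .q-AE'.
Captured: group 1 = 'E'.

('E',)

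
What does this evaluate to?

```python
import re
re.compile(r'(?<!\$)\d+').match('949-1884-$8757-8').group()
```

`match` is anchored at position 0; if the pattern doesn't fit there, it returns None.
The match spans [0:3] → '949'.

'949'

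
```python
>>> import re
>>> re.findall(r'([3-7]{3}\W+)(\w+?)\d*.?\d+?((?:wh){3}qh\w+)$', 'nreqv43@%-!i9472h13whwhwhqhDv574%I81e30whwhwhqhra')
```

This matches exactly 3 of a character in [3-7], then one or more of a non-word character (captured); then one or more of a word character (lazy) (captured); then zero or more of a digit; then optionally any character; then one or more of a digit (lazy); then the literal 'wh' repeated 3 times, then the literal 'qh', then one or more of a word character (captured); then anchored at the end.
Because the quantifier is non-greedy, it stops expanding at the earliest point where the rest of the pattern can succeed.
Scanning left to right: at [29:49] match '574%I81e30whwhwhqhra', groups = ('574%', 'I', 'whwhwhqhra').
With 3 capturing groups, `findall` returns a 3-tuple per match.

[('574%', 'I', 'whwhwhqhra')]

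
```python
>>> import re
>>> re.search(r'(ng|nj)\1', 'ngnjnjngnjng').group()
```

'njnj'

The backreference `\1` re-matches whatever the first group consumed, character for character.
The match spans [2:6] → 'njnj'.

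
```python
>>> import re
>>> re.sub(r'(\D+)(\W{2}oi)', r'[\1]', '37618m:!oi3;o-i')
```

Pattern: one or more of a non-digit (captured); then exactly 2 of a non-word character, then the literal 'oi' (captured).
Matches: at [5:10] → 'm:!oi'.
The replacement refers to a captured group, so each match is rewritten using its own captured text.

'37618[m]3;o-i'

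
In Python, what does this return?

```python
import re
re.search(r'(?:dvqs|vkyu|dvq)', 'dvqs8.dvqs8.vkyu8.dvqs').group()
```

Alternation tries branches left to right and keeps the first one that lets the overall match succeed at that position.
`re.search` tries every starting position until one works.
The match spans [0:4] → 'dvqs'.

'dvqs'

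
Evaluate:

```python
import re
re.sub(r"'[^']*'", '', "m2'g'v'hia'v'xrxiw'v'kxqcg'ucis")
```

Matches: at [2:5] → "'g'"; at [6:11] → "'hia'"; at [12:19] → "'xrxiw'"; at [20:27] → "'kxqcg'".
`sub` substitutes '' at each match site.

'm2vvvucis'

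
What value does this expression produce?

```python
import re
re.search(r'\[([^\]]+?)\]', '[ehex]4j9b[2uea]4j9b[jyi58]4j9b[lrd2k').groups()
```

('ehex',)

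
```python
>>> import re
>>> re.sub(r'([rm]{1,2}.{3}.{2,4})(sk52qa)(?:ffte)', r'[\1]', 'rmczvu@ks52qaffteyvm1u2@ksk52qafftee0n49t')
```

This matches 1 to 2 of one of [rm], then exactly 3 of any character, then 2 to 4 of any character (captured); then the literal 'sk', then the literal '52q', then the literal 'a' (captured); then the literal 'ff', then the literal 'te' (non-capturing group).
`\1` in the replacement pulls in group 1's text for each match.

'rmczvu@ks52qaffteyv[m1u2@k]e0n49t'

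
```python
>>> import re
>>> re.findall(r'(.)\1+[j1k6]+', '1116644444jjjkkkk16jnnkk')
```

['1', '4', 'n']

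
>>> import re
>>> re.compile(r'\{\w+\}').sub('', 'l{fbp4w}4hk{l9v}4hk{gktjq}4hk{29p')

Matches: at [1:8] → '{fbp4w}'; at [11:16] → '{l9v}'; at [19:26] → '{gktjq}'.
Each match is replaced by ''.

'l4hk4hk4hk{29p'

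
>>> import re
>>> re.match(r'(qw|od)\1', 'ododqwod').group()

`\1` has to match the exact text group 1 already captured.
`re.match` only tries the pattern at the start of the string.
The match spans [0:4] → 'odod'.
Captured: group 1 = 'od'.

'odod'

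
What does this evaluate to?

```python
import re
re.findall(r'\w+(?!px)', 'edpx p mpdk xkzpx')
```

['edpx', 'p', 'mpdk', 'xkzpx']

Because the assertion is negative and zero-width, positions next to the forbidden text are skipped.
No capturing groups, so `findall` returns the 4 full match strings.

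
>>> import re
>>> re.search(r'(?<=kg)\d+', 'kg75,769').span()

(2, 4)

The positive lookaround only admits positions where the adjacent text matches; those characters stay outside the span.
The match spans [2:4] → '75'.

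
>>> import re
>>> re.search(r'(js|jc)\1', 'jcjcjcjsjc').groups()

('jc',)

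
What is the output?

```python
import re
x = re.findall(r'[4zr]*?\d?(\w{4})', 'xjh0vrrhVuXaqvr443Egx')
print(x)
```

Pattern: zero or more of one of [4zr] (lazy), then optionally a digit; then exactly 4 of a word character (captured).
Walking the string: at [0:4] match 'xjh0', group 1 = 'xjh0'; at [4:8] match 'vrrh', group 1 = 'vrrh'; at [8:12] match 'VuXa', group 1 = 'VuXa'; at [12:16] match 'qvr4', group 1 = 'qvr4'; at [16:21] match '43Egx', group 1 = '3Egx'.
One capturing group, so `findall` returns just the captured substring from each match — 5 in all.

['xjh0', 'vrrh', 'VuXa', 'qvr4', '3Egx']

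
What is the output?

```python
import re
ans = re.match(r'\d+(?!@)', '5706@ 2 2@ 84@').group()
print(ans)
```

570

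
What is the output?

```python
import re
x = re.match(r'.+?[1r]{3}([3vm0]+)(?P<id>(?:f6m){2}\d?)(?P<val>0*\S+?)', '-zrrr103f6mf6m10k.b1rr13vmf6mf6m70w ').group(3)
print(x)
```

0k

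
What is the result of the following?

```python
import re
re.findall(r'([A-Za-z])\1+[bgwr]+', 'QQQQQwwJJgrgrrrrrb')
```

['Q', 'J']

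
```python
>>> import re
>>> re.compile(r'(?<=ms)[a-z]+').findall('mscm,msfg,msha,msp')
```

['cm', 'fg', 'ha', 'p']

Lookahead/lookbehind check context without consuming it, so the matched span excludes the asserted characters.
Walking the string: at [2:4] → 'cm'; at [7:9] → 'fg'; at [12:14] → 'ha'; at [17:18] → 'p'.
No capturing groups, so `findall` returns the 4 full match strings.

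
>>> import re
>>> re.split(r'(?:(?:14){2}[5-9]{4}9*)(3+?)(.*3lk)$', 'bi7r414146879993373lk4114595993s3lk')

['bi7r4', '3', '373lk4114595993s3lk', '']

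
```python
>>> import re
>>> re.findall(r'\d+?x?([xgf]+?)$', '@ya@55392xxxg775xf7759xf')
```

Pattern: one or more of a digit (lazy), then optionally the literal 'x'; then one or more of one of [xgf] (lazy) (captured); then anchored at the end.
Matches: at [18:24] match '7759xf', group 1 = 'f'.
With a single group, `findall` returns only what that group captured — 1 item.

['f']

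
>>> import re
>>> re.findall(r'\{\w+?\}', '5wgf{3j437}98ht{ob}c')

Scanning left to right: at [4:11] → '{3j437}'; at [15:19] → '{ob}'.
No capturing groups, so `findall` returns the 2 full match strings.

['{3j437}', '{ob}']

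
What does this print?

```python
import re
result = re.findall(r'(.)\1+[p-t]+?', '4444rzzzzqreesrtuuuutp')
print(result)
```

['4', 'z', 'e', 'u']

The backreference `\1` re-matches whatever the first group consumed, character for character.
Scanning left to right: at [0:5] match '4444r', group 1 = '4'; at [5:10] match 'zzzzq', group 1 = 'z'; at [11:14] match 'ees', group 1 = 'e'; at [16:21] match 'uuuut', group 1 = 'u'.
One capturing group, so `findall` returns just the captured substring from each match — 4 in all.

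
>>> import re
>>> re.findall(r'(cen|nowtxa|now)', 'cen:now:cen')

Because there's exactly one group, `findall` drops the full match and keeps group 1 from each hit.

['cen', 'now', 'cen']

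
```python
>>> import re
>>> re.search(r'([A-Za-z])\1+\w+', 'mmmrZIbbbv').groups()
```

('m',)

The match spans [0:10] → 'mmmrZIbbbv'.
Captured: group 1 = 'm'.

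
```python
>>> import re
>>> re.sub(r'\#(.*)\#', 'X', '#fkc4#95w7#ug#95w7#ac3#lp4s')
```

Every occurrence is swapped for 'X'.

'Xlp4s'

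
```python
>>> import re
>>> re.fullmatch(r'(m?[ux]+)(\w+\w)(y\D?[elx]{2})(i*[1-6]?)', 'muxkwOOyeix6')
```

`re.fullmatch` requires the pattern to consume the entire string.
Here the string isn't matched end-to-end, so the call returns None.

None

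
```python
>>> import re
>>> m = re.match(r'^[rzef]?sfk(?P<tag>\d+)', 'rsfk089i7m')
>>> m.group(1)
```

'089'

This matches anchored at the start of the string; then optionally one of [rzef], then the literal 'sfk'; then one or more of a digit (captured as 'tag').
`re.match` won't scan ahead — the pattern has to work from the very first character.
The match spans [0:7] → 'rsfk089'.
Captured: group 1 = '089'.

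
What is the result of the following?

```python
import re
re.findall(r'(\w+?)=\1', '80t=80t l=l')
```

['80t', 'l']

`\1` is not a pattern — it's the concrete string captured by group 1, re-applied verbatim.
Walking the string: at [0:7] match '80t=80t', group 1 = '80t'; at [8:11] match 'l=l', group 1 = 'l'.
Because there's exactly one group, `findall` drops the full match and keeps group 1 from each hit.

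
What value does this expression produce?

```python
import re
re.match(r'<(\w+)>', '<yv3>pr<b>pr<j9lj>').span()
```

(0, 5)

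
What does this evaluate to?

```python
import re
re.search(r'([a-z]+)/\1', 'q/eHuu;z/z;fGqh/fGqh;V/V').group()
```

A backreference is literal: `\1` must see the identical characters the first group matched.
`re.search` scans for the first position where the pattern succeeds.
The match spans [7:10] → 'z/z'.
Captured: group 1 = 'z'.

'z/z'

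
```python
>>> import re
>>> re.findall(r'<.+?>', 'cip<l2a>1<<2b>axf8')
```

['<l2a>', '<<2b>']

No capturing groups, so `findall` returns the 2 full match strings.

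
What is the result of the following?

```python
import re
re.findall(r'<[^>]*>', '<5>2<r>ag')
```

['<5>', '<r>']

Scanning left to right: at [0:3] → '<5>'; at [4:7] → '<r>'.
No capturing groups, so `findall` returns the 2 full match strings.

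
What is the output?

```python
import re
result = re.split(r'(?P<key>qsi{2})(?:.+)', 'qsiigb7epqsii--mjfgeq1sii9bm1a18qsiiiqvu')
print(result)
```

The pattern matches the literal 'qs', then exactly 2 of the literal 'i' (captured as 'key'); then one or more of any character (non-capturing group).
Because the pattern has a capturing group, `split` also inserts each captured text between the pieces.

['', 'qsii', '']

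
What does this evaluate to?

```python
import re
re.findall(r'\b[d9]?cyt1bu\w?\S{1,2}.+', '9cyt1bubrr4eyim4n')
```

['9cyt1bubrr4eyim4n']

`findall` yields the raw match text (1 of them) because the pattern has no groups.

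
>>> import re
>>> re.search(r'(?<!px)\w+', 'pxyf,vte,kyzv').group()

Because the assertion is negative and zero-width, positions next to the forbidden text are skipped.
`search` walks the string left to right and returns the first match it finds.
The match spans [0:4] → 'pxyf'.

'pxyf'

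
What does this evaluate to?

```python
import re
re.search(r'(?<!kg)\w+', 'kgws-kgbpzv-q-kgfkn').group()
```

'kgws'

`(?!…)`/`(?<!…)` only lets a position through if the neighbouring text does NOT match; no characters are consumed.
The match spans [0:4] → 'kgws'.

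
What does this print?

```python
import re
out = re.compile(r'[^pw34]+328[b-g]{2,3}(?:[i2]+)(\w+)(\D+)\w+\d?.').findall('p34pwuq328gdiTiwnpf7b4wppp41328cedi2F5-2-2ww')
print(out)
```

[('Tiwnpf7b4wppp41328cedi2F5', '-')]

2 groups means the one result is a tuple of 2 captured strings — 1 here.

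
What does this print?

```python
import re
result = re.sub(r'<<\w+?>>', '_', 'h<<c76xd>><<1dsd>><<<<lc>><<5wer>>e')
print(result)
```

h__<<__e

Matches: at [1:10] → '<<c76xd>>'; at [10:18] → '<<1dsd>>'; at [20:26] → '<<lc>>'; at [26:34] → '<<5wer>>'.
Each match is replaced by '_'.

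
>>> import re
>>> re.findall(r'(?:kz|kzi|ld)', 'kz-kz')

['kz', 'kz']

Walking the string: at [0:2] → 'kz'; at [3:5] → 'kz'.
No capturing groups, so `findall` returns the 2 full match strings.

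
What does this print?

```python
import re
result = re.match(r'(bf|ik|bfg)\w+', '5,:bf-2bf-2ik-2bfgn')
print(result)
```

None

`re.match` won't scan ahead — the pattern has to work from the very first character.
Here the pattern fails at index 0, so the call returns None.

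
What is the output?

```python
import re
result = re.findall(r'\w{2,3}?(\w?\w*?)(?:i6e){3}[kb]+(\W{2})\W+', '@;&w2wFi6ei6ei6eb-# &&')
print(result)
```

[('wF', '-#')]

Pattern: 2 to 3 of a word character (lazy); then optionally a word character, then zero or more of a word character (lazy) (captured); then the literal 'i6e' repeated 3 times, then one or more of one of [kb]; then exactly 2 of a non-word character (captured); then one or more of a non-word character.
A `+?`/`*?`/`{m,n}?` starts at its minimum and grows only as far as needed for what follows to match.
Walking the string: at [3:22] match 'w2wFi6ei6ei6eb-# &&', groups = ('wF', '-#').
With 2 capturing groups, `findall` returns a 2-tuple per match.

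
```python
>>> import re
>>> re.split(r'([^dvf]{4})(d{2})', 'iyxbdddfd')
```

Pattern: exactly 4 of any character except [dvf] (captured); then exactly 2 of a literal 'd' (captured).
Matches to split on: at [0:6] → 'iyxbdd'.
Because the pattern has a capturing group, `split` also inserts each captured text between the pieces.

['', 'iyxb', 'dd', 'dfd']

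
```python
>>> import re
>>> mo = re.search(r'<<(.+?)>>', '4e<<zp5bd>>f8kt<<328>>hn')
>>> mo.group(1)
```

'zp5bd'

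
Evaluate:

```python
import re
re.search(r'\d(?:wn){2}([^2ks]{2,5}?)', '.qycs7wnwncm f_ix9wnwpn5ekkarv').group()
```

'7wnwncm'

The pattern matches a digit, then the literal 'wn' repeated 2 times; then 2 to 5 of any character except [2ks] (lazy) (captured).
A `+?`/`*?`/`{m,n}?` starts at its minimum and grows only as far as needed for what follows to match.
`re.search` scans for the first position where the pattern succeeds.
The match spans [5:12] → '7wnwncm'.
Captured: group 1 = 'cm'.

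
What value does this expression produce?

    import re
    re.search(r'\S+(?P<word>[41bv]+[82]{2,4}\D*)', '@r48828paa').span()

The match spans [0:10] → '@r48828paa'.

(0, 10)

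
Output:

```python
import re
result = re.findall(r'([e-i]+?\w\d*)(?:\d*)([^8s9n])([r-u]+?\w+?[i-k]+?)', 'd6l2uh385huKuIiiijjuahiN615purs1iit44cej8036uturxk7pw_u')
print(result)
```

Pattern: one or more of a character in [e-i] (lazy), then a word character, then zero or more of a digit (captured); then zero or more of a digit (non-capturing group); then any character except [8s9n] (captured); then one or more of a character in [r-u] (lazy), then one or more of a word character (lazy), then one or more of a character in [i-k] (lazy) (captured).
A `+?`/`*?`/`{m,n}?` starts at its minimum and grows only as far as needed for what follows to match.
Walking the string: at [5:15] match 'h385huKuIi', groups = ('h385', 'h', 'uKuIi'); at [15:23] match 'iijjuahi', groups = ('iij', 'j', 'uahi'); at [38:50] match 'ej8036uturxk', groups = ('ej8036', 'u', 'turxk').
Multiple groups make `findall` return tuples — one 3-tuple for each match.

[('h385', 'h', 'uKuIi'), ('iij', 'j', 'uahi'), ('ej8036', 'u', 'turxk')]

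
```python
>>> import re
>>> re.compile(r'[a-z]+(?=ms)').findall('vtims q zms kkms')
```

Because the assertion is zero-width, the text it checks is not consumed and won't appear in the result.
With no groups in the pattern, `findall` gives back each whole match — 3 here.

['vti', 'z', 'kk']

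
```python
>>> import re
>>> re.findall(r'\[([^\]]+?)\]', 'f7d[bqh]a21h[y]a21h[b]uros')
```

['bqh', 'y', 'b']

One capturing group, so `findall` returns just the captured substring from each match — 3 in all.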